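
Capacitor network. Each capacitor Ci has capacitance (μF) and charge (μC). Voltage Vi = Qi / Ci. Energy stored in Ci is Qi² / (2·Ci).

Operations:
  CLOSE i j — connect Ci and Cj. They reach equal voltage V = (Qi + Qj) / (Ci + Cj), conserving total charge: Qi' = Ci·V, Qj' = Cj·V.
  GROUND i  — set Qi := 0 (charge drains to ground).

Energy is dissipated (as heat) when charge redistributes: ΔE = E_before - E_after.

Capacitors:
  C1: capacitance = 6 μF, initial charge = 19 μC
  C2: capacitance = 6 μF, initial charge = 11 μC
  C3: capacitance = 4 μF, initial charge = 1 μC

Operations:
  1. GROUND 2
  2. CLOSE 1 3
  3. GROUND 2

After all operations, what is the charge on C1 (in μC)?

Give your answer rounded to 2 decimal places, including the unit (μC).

Answer: 12.00 μC

Derivation:
Initial: C1(6μF, Q=19μC, V=3.17V), C2(6μF, Q=11μC, V=1.83V), C3(4μF, Q=1μC, V=0.25V)
Op 1: GROUND 2: Q2=0; energy lost=10.083
Op 2: CLOSE 1-3: Q_total=20.00, C_total=10.00, V=2.00; Q1=12.00, Q3=8.00; dissipated=10.208
Op 3: GROUND 2: Q2=0; energy lost=0.000
Final charges: Q1=12.00, Q2=0.00, Q3=8.00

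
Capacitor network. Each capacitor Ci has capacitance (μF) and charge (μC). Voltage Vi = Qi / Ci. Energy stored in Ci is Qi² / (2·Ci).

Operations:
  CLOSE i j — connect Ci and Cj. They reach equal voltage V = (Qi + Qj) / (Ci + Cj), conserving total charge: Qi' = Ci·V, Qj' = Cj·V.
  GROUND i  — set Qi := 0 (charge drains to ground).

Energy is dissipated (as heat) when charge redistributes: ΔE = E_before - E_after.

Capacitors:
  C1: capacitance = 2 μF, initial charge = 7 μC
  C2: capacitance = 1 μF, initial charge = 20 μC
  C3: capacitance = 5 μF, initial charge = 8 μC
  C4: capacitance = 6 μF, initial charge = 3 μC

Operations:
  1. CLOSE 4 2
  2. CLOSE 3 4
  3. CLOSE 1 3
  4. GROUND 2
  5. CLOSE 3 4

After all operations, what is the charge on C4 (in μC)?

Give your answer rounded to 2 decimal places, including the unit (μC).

Answer: 15.88 μC

Derivation:
Initial: C1(2μF, Q=7μC, V=3.50V), C2(1μF, Q=20μC, V=20.00V), C3(5μF, Q=8μC, V=1.60V), C4(6μF, Q=3μC, V=0.50V)
Op 1: CLOSE 4-2: Q_total=23.00, C_total=7.00, V=3.29; Q4=19.71, Q2=3.29; dissipated=162.964
Op 2: CLOSE 3-4: Q_total=27.71, C_total=11.00, V=2.52; Q3=12.60, Q4=15.12; dissipated=3.875
Op 3: CLOSE 1-3: Q_total=19.60, C_total=7.00, V=2.80; Q1=5.60, Q3=14.00; dissipated=0.687
Op 4: GROUND 2: Q2=0; energy lost=5.398
Op 5: CLOSE 3-4: Q_total=29.12, C_total=11.00, V=2.65; Q3=13.23, Q4=15.88; dissipated=0.107
Final charges: Q1=5.60, Q2=0.00, Q3=13.23, Q4=15.88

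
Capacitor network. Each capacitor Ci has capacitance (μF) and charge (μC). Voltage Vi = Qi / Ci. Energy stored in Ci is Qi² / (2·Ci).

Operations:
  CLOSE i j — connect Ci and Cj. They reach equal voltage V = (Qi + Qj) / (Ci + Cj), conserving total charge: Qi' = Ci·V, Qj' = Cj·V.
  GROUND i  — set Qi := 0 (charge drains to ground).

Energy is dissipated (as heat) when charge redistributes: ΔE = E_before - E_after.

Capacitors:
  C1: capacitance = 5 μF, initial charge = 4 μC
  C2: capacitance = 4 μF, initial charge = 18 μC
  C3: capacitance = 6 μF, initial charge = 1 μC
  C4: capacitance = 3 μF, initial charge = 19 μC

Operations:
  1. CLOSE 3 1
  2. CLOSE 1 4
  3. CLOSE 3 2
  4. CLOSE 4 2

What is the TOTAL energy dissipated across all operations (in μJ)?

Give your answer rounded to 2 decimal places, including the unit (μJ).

Initial: C1(5μF, Q=4μC, V=0.80V), C2(4μF, Q=18μC, V=4.50V), C3(6μF, Q=1μC, V=0.17V), C4(3μF, Q=19μC, V=6.33V)
Op 1: CLOSE 3-1: Q_total=5.00, C_total=11.00, V=0.45; Q3=2.73, Q1=2.27; dissipated=0.547
Op 2: CLOSE 1-4: Q_total=21.27, C_total=8.00, V=2.66; Q1=13.30, Q4=7.98; dissipated=32.400
Op 3: CLOSE 3-2: Q_total=20.73, C_total=10.00, V=2.07; Q3=12.44, Q2=8.29; dissipated=19.639
Op 4: CLOSE 4-2: Q_total=16.27, C_total=7.00, V=2.32; Q4=6.97, Q2=9.30; dissipated=0.295
Total dissipated: 52.881 μJ

Answer: 52.88 μJ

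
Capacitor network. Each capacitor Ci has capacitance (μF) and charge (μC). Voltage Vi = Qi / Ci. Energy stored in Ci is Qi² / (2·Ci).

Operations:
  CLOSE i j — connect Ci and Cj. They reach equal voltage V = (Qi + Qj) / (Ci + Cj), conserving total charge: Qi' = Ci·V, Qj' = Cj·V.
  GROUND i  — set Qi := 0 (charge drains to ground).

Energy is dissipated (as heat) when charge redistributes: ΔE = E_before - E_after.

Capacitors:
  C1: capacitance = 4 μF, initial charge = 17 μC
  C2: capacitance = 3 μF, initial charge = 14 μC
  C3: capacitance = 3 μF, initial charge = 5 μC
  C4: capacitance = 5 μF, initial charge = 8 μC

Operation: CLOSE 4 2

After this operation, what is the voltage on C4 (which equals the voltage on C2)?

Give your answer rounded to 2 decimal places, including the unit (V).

Initial: C1(4μF, Q=17μC, V=4.25V), C2(3μF, Q=14μC, V=4.67V), C3(3μF, Q=5μC, V=1.67V), C4(5μF, Q=8μC, V=1.60V)
Op 1: CLOSE 4-2: Q_total=22.00, C_total=8.00, V=2.75; Q4=13.75, Q2=8.25; dissipated=8.817

Answer: 2.75 V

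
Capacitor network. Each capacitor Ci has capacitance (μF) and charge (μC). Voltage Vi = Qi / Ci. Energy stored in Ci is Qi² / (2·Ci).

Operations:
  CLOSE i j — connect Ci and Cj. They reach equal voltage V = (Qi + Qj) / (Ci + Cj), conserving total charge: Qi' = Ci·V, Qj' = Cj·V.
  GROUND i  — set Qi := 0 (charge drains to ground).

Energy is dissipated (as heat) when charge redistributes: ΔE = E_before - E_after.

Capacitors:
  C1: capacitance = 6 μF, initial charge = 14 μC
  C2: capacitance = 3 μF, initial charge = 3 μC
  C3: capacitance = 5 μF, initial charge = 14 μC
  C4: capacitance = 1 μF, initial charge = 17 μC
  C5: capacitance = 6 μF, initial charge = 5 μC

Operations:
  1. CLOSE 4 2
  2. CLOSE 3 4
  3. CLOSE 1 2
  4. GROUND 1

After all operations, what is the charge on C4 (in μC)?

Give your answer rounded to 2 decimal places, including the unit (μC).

Initial: C1(6μF, Q=14μC, V=2.33V), C2(3μF, Q=3μC, V=1.00V), C3(5μF, Q=14μC, V=2.80V), C4(1μF, Q=17μC, V=17.00V), C5(6μF, Q=5μC, V=0.83V)
Op 1: CLOSE 4-2: Q_total=20.00, C_total=4.00, V=5.00; Q4=5.00, Q2=15.00; dissipated=96.000
Op 2: CLOSE 3-4: Q_total=19.00, C_total=6.00, V=3.17; Q3=15.83, Q4=3.17; dissipated=2.017
Op 3: CLOSE 1-2: Q_total=29.00, C_total=9.00, V=3.22; Q1=19.33, Q2=9.67; dissipated=7.111
Op 4: GROUND 1: Q1=0; energy lost=31.148
Final charges: Q1=0.00, Q2=9.67, Q3=15.83, Q4=3.17, Q5=5.00

Answer: 3.17 μC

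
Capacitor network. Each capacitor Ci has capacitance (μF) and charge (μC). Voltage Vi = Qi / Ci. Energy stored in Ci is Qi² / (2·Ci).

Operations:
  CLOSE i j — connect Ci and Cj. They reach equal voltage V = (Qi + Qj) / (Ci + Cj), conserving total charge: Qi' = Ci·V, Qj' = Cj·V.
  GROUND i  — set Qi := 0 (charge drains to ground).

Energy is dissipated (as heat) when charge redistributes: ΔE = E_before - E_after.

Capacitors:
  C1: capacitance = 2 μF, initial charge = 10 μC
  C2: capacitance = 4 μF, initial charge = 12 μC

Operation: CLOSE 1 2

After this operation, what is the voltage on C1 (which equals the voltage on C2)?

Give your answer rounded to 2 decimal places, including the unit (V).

Answer: 3.67 V

Derivation:
Initial: C1(2μF, Q=10μC, V=5.00V), C2(4μF, Q=12μC, V=3.00V)
Op 1: CLOSE 1-2: Q_total=22.00, C_total=6.00, V=3.67; Q1=7.33, Q2=14.67; dissipated=2.667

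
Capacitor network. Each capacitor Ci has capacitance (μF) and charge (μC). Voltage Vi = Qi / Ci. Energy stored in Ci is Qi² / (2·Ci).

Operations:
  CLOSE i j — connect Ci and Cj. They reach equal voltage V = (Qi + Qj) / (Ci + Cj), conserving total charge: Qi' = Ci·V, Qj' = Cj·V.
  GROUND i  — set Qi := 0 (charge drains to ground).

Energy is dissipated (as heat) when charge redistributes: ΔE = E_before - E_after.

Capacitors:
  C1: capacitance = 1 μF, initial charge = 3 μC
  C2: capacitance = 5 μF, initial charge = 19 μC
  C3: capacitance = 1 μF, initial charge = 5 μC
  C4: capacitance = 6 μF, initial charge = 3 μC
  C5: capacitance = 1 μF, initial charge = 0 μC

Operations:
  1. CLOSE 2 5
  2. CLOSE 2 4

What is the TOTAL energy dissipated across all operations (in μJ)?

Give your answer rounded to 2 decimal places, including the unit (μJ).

Answer: 15.71 μJ

Derivation:
Initial: C1(1μF, Q=3μC, V=3.00V), C2(5μF, Q=19μC, V=3.80V), C3(1μF, Q=5μC, V=5.00V), C4(6μF, Q=3μC, V=0.50V), C5(1μF, Q=0μC, V=0.00V)
Op 1: CLOSE 2-5: Q_total=19.00, C_total=6.00, V=3.17; Q2=15.83, Q5=3.17; dissipated=6.017
Op 2: CLOSE 2-4: Q_total=18.83, C_total=11.00, V=1.71; Q2=8.56, Q4=10.27; dissipated=9.697
Total dissipated: 15.714 μJ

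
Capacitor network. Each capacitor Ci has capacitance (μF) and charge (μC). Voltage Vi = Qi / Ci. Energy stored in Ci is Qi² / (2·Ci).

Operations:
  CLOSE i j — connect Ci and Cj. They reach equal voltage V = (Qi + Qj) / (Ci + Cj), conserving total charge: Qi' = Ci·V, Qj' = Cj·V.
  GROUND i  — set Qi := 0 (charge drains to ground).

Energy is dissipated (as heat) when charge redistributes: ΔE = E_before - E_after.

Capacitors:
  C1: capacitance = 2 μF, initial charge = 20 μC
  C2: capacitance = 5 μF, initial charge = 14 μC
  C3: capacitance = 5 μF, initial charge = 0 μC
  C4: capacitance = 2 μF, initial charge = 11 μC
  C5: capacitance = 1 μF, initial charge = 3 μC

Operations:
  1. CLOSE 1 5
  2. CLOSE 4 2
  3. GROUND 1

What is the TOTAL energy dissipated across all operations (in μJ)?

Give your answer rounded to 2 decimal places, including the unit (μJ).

Initial: C1(2μF, Q=20μC, V=10.00V), C2(5μF, Q=14μC, V=2.80V), C3(5μF, Q=0μC, V=0.00V), C4(2μF, Q=11μC, V=5.50V), C5(1μF, Q=3μC, V=3.00V)
Op 1: CLOSE 1-5: Q_total=23.00, C_total=3.00, V=7.67; Q1=15.33, Q5=7.67; dissipated=16.333
Op 2: CLOSE 4-2: Q_total=25.00, C_total=7.00, V=3.57; Q4=7.14, Q2=17.86; dissipated=5.207
Op 3: GROUND 1: Q1=0; energy lost=58.778
Total dissipated: 80.318 μJ

Answer: 80.32 μJ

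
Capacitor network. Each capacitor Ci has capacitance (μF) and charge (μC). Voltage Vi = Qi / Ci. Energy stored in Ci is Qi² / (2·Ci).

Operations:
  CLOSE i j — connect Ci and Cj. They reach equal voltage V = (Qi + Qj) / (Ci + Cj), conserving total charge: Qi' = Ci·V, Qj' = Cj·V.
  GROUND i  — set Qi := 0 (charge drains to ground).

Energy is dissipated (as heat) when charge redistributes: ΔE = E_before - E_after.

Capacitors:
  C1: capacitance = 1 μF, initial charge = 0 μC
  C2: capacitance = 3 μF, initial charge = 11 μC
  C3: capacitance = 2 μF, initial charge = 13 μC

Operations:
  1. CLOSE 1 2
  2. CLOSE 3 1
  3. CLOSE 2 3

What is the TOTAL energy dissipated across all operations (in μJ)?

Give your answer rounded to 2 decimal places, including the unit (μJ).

Answer: 13.48 μJ

Derivation:
Initial: C1(1μF, Q=0μC, V=0.00V), C2(3μF, Q=11μC, V=3.67V), C3(2μF, Q=13μC, V=6.50V)
Op 1: CLOSE 1-2: Q_total=11.00, C_total=4.00, V=2.75; Q1=2.75, Q2=8.25; dissipated=5.042
Op 2: CLOSE 3-1: Q_total=15.75, C_total=3.00, V=5.25; Q3=10.50, Q1=5.25; dissipated=4.688
Op 3: CLOSE 2-3: Q_total=18.75, C_total=5.00, V=3.75; Q2=11.25, Q3=7.50; dissipated=3.750
Total dissipated: 13.479 μJ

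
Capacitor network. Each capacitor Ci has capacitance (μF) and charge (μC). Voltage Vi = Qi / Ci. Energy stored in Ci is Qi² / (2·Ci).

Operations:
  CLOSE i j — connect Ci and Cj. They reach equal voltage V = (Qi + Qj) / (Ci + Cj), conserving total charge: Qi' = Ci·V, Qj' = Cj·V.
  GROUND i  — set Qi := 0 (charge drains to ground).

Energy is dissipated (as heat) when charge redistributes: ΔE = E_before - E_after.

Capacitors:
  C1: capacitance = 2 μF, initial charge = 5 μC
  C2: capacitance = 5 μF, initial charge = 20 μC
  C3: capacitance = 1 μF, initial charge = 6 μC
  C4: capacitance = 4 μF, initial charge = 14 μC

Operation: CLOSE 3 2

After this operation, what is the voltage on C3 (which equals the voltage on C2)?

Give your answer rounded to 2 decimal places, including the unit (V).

Initial: C1(2μF, Q=5μC, V=2.50V), C2(5μF, Q=20μC, V=4.00V), C3(1μF, Q=6μC, V=6.00V), C4(4μF, Q=14μC, V=3.50V)
Op 1: CLOSE 3-2: Q_total=26.00, C_total=6.00, V=4.33; Q3=4.33, Q2=21.67; dissipated=1.667

Answer: 4.33 V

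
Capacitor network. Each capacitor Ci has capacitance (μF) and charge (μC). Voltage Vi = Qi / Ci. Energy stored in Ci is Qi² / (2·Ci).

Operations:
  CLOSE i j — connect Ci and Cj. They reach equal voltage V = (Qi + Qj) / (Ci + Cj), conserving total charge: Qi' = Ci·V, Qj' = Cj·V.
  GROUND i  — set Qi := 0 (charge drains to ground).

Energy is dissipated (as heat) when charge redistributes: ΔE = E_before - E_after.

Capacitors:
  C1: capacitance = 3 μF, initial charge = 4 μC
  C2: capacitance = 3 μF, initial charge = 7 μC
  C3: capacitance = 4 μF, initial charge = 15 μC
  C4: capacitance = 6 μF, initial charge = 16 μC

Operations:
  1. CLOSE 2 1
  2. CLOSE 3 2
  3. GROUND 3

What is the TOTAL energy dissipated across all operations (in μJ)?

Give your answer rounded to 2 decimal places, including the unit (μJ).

Initial: C1(3μF, Q=4μC, V=1.33V), C2(3μF, Q=7μC, V=2.33V), C3(4μF, Q=15μC, V=3.75V), C4(6μF, Q=16μC, V=2.67V)
Op 1: CLOSE 2-1: Q_total=11.00, C_total=6.00, V=1.83; Q2=5.50, Q1=5.50; dissipated=0.750
Op 2: CLOSE 3-2: Q_total=20.50, C_total=7.00, V=2.93; Q3=11.71, Q2=8.79; dissipated=3.149
Op 3: GROUND 3: Q3=0; energy lost=17.153
Total dissipated: 21.052 μJ

Answer: 21.05 μJ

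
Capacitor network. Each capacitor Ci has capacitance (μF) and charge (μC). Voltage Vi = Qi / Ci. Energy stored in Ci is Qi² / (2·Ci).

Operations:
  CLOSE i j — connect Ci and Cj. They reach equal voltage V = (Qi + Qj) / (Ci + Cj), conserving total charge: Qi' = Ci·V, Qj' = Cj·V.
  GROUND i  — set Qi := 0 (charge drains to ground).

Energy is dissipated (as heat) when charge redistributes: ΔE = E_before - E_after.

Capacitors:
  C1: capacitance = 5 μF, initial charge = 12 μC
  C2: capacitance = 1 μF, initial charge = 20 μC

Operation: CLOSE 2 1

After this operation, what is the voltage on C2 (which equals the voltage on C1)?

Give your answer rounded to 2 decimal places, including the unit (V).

Answer: 5.33 V

Derivation:
Initial: C1(5μF, Q=12μC, V=2.40V), C2(1μF, Q=20μC, V=20.00V)
Op 1: CLOSE 2-1: Q_total=32.00, C_total=6.00, V=5.33; Q2=5.33, Q1=26.67; dissipated=129.067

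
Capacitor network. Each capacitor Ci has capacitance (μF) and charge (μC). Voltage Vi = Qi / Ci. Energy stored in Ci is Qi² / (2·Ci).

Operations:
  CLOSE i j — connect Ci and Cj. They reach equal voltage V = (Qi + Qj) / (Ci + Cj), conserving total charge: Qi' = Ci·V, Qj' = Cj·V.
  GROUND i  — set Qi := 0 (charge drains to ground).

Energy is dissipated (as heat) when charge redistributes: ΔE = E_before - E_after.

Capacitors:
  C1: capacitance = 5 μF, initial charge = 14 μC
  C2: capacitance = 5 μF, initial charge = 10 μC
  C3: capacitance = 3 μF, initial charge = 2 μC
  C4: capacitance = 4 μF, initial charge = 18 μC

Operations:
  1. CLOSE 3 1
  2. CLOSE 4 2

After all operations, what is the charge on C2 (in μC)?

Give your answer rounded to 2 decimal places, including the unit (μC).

Answer: 15.56 μC

Derivation:
Initial: C1(5μF, Q=14μC, V=2.80V), C2(5μF, Q=10μC, V=2.00V), C3(3μF, Q=2μC, V=0.67V), C4(4μF, Q=18μC, V=4.50V)
Op 1: CLOSE 3-1: Q_total=16.00, C_total=8.00, V=2.00; Q3=6.00, Q1=10.00; dissipated=4.267
Op 2: CLOSE 4-2: Q_total=28.00, C_total=9.00, V=3.11; Q4=12.44, Q2=15.56; dissipated=6.944
Final charges: Q1=10.00, Q2=15.56, Q3=6.00, Q4=12.44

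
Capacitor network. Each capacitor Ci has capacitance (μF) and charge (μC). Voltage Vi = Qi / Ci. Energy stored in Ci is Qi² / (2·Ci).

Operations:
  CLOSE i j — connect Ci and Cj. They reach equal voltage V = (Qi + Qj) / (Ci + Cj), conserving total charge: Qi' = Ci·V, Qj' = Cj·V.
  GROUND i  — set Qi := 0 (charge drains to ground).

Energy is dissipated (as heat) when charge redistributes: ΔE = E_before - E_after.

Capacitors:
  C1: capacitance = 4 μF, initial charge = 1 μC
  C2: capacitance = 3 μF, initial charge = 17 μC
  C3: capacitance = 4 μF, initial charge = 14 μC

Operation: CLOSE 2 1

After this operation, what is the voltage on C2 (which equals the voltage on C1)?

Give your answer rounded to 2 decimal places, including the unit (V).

Answer: 2.57 V

Derivation:
Initial: C1(4μF, Q=1μC, V=0.25V), C2(3μF, Q=17μC, V=5.67V), C3(4μF, Q=14μC, V=3.50V)
Op 1: CLOSE 2-1: Q_total=18.00, C_total=7.00, V=2.57; Q2=7.71, Q1=10.29; dissipated=25.149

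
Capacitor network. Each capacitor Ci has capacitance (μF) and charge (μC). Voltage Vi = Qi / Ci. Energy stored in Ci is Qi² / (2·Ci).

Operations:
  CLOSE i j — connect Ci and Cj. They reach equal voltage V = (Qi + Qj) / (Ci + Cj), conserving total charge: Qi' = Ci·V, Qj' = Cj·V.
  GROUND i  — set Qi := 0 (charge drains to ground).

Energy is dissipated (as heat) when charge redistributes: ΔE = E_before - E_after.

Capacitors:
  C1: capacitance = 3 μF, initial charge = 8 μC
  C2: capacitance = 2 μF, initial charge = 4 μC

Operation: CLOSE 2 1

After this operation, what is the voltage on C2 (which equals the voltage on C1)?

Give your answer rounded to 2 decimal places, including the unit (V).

Answer: 2.40 V

Derivation:
Initial: C1(3μF, Q=8μC, V=2.67V), C2(2μF, Q=4μC, V=2.00V)
Op 1: CLOSE 2-1: Q_total=12.00, C_total=5.00, V=2.40; Q2=4.80, Q1=7.20; dissipated=0.267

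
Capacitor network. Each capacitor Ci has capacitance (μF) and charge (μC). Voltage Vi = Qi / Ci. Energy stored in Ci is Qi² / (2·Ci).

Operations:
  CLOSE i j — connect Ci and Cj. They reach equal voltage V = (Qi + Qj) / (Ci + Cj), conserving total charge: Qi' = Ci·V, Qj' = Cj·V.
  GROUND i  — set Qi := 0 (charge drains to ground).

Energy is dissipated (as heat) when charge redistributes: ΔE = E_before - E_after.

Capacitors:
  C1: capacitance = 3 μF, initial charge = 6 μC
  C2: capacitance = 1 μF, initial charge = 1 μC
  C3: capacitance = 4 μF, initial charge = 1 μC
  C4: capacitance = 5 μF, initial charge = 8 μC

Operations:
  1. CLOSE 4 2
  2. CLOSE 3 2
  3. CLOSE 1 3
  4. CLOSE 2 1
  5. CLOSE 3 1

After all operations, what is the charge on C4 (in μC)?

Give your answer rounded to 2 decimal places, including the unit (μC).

Initial: C1(3μF, Q=6μC, V=2.00V), C2(1μF, Q=1μC, V=1.00V), C3(4μF, Q=1μC, V=0.25V), C4(5μF, Q=8μC, V=1.60V)
Op 1: CLOSE 4-2: Q_total=9.00, C_total=6.00, V=1.50; Q4=7.50, Q2=1.50; dissipated=0.150
Op 2: CLOSE 3-2: Q_total=2.50, C_total=5.00, V=0.50; Q3=2.00, Q2=0.50; dissipated=0.625
Op 3: CLOSE 1-3: Q_total=8.00, C_total=7.00, V=1.14; Q1=3.43, Q3=4.57; dissipated=1.929
Op 4: CLOSE 2-1: Q_total=3.93, C_total=4.00, V=0.98; Q2=0.98, Q1=2.95; dissipated=0.155
Op 5: CLOSE 3-1: Q_total=7.52, C_total=7.00, V=1.07; Q3=4.30, Q1=3.22; dissipated=0.022
Final charges: Q1=3.22, Q2=0.98, Q3=4.30, Q4=7.50

Answer: 7.50 μC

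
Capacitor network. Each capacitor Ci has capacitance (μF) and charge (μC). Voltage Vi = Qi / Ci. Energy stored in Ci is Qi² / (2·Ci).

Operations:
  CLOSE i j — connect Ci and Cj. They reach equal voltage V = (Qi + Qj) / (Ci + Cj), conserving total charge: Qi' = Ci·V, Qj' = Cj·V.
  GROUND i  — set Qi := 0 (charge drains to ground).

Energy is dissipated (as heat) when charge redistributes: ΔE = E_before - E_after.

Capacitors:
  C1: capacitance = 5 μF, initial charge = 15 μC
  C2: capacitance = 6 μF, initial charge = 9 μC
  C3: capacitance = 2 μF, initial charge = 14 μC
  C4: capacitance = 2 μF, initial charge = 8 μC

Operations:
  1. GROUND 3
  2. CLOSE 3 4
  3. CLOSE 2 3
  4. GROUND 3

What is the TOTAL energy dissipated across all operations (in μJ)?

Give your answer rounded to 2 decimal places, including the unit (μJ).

Initial: C1(5μF, Q=15μC, V=3.00V), C2(6μF, Q=9μC, V=1.50V), C3(2μF, Q=14μC, V=7.00V), C4(2μF, Q=8μC, V=4.00V)
Op 1: GROUND 3: Q3=0; energy lost=49.000
Op 2: CLOSE 3-4: Q_total=8.00, C_total=4.00, V=2.00; Q3=4.00, Q4=4.00; dissipated=8.000
Op 3: CLOSE 2-3: Q_total=13.00, C_total=8.00, V=1.62; Q2=9.75, Q3=3.25; dissipated=0.188
Op 4: GROUND 3: Q3=0; energy lost=2.641
Total dissipated: 59.828 μJ

Answer: 59.83 μJ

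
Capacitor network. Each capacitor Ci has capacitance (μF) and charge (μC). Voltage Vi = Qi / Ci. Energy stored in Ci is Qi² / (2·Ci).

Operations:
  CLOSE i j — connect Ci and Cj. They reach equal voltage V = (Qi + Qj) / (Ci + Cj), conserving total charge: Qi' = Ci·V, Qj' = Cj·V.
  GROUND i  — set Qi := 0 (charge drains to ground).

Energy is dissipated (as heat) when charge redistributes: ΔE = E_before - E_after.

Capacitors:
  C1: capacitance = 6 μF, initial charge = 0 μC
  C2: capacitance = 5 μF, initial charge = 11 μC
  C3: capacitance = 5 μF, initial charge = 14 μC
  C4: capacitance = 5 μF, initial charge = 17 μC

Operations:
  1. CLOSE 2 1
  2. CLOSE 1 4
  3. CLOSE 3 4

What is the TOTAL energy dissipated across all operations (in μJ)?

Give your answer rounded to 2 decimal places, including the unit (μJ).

Initial: C1(6μF, Q=0μC, V=0.00V), C2(5μF, Q=11μC, V=2.20V), C3(5μF, Q=14μC, V=2.80V), C4(5μF, Q=17μC, V=3.40V)
Op 1: CLOSE 2-1: Q_total=11.00, C_total=11.00, V=1.00; Q2=5.00, Q1=6.00; dissipated=6.600
Op 2: CLOSE 1-4: Q_total=23.00, C_total=11.00, V=2.09; Q1=12.55, Q4=10.45; dissipated=7.855
Op 3: CLOSE 3-4: Q_total=24.45, C_total=10.00, V=2.45; Q3=12.23, Q4=12.23; dissipated=0.629
Total dissipated: 15.083 μJ

Answer: 15.08 μJ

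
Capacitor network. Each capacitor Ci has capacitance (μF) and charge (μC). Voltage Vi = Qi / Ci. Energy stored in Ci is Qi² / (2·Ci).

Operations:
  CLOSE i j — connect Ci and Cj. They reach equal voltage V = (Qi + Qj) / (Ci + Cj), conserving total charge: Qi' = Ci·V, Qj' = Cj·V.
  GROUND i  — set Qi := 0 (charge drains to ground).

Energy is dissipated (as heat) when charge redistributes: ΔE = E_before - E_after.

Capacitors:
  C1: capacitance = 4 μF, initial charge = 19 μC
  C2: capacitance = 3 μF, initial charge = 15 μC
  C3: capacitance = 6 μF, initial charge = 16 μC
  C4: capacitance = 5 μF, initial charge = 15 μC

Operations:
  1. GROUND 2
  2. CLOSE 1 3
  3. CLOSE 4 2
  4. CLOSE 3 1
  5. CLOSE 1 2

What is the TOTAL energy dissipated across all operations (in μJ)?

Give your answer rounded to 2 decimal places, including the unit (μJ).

Initial: C1(4μF, Q=19μC, V=4.75V), C2(3μF, Q=15μC, V=5.00V), C3(6μF, Q=16μC, V=2.67V), C4(5μF, Q=15μC, V=3.00V)
Op 1: GROUND 2: Q2=0; energy lost=37.500
Op 2: CLOSE 1-3: Q_total=35.00, C_total=10.00, V=3.50; Q1=14.00, Q3=21.00; dissipated=5.208
Op 3: CLOSE 4-2: Q_total=15.00, C_total=8.00, V=1.88; Q4=9.38, Q2=5.62; dissipated=8.438
Op 4: CLOSE 3-1: Q_total=35.00, C_total=10.00, V=3.50; Q3=21.00, Q1=14.00; dissipated=0.000
Op 5: CLOSE 1-2: Q_total=19.62, C_total=7.00, V=2.80; Q1=11.21, Q2=8.41; dissipated=2.263
Total dissipated: 53.409 μJ

Answer: 53.41 μJ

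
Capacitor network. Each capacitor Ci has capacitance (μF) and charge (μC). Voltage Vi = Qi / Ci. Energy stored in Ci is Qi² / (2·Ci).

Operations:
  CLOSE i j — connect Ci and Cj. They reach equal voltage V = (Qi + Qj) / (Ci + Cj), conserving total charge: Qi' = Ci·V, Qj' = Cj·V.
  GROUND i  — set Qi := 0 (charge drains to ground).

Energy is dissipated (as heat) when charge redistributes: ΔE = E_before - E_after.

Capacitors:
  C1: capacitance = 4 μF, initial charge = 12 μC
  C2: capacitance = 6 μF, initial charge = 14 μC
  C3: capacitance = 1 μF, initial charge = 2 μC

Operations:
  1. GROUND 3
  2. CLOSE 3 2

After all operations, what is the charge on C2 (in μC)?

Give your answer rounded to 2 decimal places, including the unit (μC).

Initial: C1(4μF, Q=12μC, V=3.00V), C2(6μF, Q=14μC, V=2.33V), C3(1μF, Q=2μC, V=2.00V)
Op 1: GROUND 3: Q3=0; energy lost=2.000
Op 2: CLOSE 3-2: Q_total=14.00, C_total=7.00, V=2.00; Q3=2.00, Q2=12.00; dissipated=2.333
Final charges: Q1=12.00, Q2=12.00, Q3=2.00

Answer: 12.00 μC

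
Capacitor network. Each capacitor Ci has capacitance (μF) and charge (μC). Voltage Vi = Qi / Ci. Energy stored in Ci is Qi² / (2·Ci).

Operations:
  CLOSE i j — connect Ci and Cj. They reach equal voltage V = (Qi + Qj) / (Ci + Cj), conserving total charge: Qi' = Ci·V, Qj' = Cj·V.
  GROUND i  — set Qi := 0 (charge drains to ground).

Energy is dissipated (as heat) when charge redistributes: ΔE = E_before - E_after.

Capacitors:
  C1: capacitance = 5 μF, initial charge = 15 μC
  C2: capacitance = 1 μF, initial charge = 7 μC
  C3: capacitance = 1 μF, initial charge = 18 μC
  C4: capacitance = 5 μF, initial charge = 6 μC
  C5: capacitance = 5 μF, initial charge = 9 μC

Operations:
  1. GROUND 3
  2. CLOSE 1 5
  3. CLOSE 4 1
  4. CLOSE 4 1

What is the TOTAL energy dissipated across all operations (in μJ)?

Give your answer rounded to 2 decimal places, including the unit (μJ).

Initial: C1(5μF, Q=15μC, V=3.00V), C2(1μF, Q=7μC, V=7.00V), C3(1μF, Q=18μC, V=18.00V), C4(5μF, Q=6μC, V=1.20V), C5(5μF, Q=9μC, V=1.80V)
Op 1: GROUND 3: Q3=0; energy lost=162.000
Op 2: CLOSE 1-5: Q_total=24.00, C_total=10.00, V=2.40; Q1=12.00, Q5=12.00; dissipated=1.800
Op 3: CLOSE 4-1: Q_total=18.00, C_total=10.00, V=1.80; Q4=9.00, Q1=9.00; dissipated=1.800
Op 4: CLOSE 4-1: Q_total=18.00, C_total=10.00, V=1.80; Q4=9.00, Q1=9.00; dissipated=0.000
Total dissipated: 165.600 μJ

Answer: 165.60 μJ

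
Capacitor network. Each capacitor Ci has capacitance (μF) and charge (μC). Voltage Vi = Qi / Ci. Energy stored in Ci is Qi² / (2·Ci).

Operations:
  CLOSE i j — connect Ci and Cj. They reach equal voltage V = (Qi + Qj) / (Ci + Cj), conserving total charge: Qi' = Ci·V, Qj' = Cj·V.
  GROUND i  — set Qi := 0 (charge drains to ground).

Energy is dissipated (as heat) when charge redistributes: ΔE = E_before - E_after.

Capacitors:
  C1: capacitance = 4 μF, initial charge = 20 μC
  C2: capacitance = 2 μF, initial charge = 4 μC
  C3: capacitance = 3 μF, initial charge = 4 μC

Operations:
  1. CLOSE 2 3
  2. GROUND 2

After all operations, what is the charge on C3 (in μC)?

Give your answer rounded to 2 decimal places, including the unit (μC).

Answer: 4.80 μC

Derivation:
Initial: C1(4μF, Q=20μC, V=5.00V), C2(2μF, Q=4μC, V=2.00V), C3(3μF, Q=4μC, V=1.33V)
Op 1: CLOSE 2-3: Q_total=8.00, C_total=5.00, V=1.60; Q2=3.20, Q3=4.80; dissipated=0.267
Op 2: GROUND 2: Q2=0; energy lost=2.560
Final charges: Q1=20.00, Q2=0.00, Q3=4.80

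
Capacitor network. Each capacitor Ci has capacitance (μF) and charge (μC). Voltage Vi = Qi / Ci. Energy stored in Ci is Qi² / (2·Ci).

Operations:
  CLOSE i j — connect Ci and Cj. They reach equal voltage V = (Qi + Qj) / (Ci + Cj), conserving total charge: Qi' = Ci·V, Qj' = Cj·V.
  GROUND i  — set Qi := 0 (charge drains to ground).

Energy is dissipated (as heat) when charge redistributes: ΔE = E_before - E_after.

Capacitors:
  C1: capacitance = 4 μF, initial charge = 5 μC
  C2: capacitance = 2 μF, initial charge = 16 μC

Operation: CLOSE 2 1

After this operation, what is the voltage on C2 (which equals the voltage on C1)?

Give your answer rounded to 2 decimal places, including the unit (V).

Answer: 3.50 V

Derivation:
Initial: C1(4μF, Q=5μC, V=1.25V), C2(2μF, Q=16μC, V=8.00V)
Op 1: CLOSE 2-1: Q_total=21.00, C_total=6.00, V=3.50; Q2=7.00, Q1=14.00; dissipated=30.375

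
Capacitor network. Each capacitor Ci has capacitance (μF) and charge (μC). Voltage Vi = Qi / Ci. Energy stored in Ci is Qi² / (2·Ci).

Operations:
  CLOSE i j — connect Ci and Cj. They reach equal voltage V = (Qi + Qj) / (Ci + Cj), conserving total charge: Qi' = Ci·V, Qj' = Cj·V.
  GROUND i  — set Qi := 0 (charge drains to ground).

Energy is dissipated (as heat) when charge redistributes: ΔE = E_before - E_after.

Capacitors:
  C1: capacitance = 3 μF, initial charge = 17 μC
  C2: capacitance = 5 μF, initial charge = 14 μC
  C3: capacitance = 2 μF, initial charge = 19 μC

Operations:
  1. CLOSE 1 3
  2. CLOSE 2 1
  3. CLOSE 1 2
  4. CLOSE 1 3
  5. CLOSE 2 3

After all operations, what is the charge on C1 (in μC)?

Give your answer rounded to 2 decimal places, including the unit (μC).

Answer: 16.65 μC

Derivation:
Initial: C1(3μF, Q=17μC, V=5.67V), C2(5μF, Q=14μC, V=2.80V), C3(2μF, Q=19μC, V=9.50V)
Op 1: CLOSE 1-3: Q_total=36.00, C_total=5.00, V=7.20; Q1=21.60, Q3=14.40; dissipated=8.817
Op 2: CLOSE 2-1: Q_total=35.60, C_total=8.00, V=4.45; Q2=22.25, Q1=13.35; dissipated=18.150
Op 3: CLOSE 1-2: Q_total=35.60, C_total=8.00, V=4.45; Q1=13.35, Q2=22.25; dissipated=0.000
Op 4: CLOSE 1-3: Q_total=27.75, C_total=5.00, V=5.55; Q1=16.65, Q3=11.10; dissipated=4.537
Op 5: CLOSE 2-3: Q_total=33.35, C_total=7.00, V=4.76; Q2=23.82, Q3=9.53; dissipated=0.864
Final charges: Q1=16.65, Q2=23.82, Q3=9.53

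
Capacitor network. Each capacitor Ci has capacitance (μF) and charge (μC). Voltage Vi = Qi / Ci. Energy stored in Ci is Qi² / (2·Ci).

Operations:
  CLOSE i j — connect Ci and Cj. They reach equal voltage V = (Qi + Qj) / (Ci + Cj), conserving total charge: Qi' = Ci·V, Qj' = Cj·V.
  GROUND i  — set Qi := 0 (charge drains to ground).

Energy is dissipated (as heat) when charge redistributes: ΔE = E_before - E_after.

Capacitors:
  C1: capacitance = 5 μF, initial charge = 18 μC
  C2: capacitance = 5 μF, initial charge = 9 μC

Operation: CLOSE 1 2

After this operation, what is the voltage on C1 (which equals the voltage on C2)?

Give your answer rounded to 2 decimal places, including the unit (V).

Initial: C1(5μF, Q=18μC, V=3.60V), C2(5μF, Q=9μC, V=1.80V)
Op 1: CLOSE 1-2: Q_total=27.00, C_total=10.00, V=2.70; Q1=13.50, Q2=13.50; dissipated=4.050

Answer: 2.70 V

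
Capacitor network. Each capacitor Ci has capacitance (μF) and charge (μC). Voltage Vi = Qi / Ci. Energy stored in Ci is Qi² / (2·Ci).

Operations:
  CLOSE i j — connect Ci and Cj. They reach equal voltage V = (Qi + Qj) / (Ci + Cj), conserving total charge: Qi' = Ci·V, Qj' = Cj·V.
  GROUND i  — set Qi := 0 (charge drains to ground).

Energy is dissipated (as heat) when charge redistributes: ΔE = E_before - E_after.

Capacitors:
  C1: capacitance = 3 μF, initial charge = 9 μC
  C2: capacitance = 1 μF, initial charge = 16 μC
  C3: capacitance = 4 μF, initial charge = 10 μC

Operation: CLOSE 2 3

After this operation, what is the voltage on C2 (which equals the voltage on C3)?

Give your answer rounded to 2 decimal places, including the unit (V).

Initial: C1(3μF, Q=9μC, V=3.00V), C2(1μF, Q=16μC, V=16.00V), C3(4μF, Q=10μC, V=2.50V)
Op 1: CLOSE 2-3: Q_total=26.00, C_total=5.00, V=5.20; Q2=5.20, Q3=20.80; dissipated=72.900

Answer: 5.20 V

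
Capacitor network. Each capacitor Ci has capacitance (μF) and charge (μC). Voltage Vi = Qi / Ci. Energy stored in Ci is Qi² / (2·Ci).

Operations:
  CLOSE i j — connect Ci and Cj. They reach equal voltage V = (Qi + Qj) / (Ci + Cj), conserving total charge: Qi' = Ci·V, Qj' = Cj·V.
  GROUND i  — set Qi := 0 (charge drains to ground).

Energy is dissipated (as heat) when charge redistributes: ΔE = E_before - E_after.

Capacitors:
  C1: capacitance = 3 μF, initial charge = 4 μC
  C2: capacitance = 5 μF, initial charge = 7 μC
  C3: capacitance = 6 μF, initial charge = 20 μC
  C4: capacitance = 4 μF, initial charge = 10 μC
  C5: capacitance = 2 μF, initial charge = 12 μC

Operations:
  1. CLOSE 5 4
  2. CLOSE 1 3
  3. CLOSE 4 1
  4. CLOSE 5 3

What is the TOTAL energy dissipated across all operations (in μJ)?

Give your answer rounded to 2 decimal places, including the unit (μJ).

Answer: 13.77 μJ

Derivation:
Initial: C1(3μF, Q=4μC, V=1.33V), C2(5μF, Q=7μC, V=1.40V), C3(6μF, Q=20μC, V=3.33V), C4(4μF, Q=10μC, V=2.50V), C5(2μF, Q=12μC, V=6.00V)
Op 1: CLOSE 5-4: Q_total=22.00, C_total=6.00, V=3.67; Q5=7.33, Q4=14.67; dissipated=8.167
Op 2: CLOSE 1-3: Q_total=24.00, C_total=9.00, V=2.67; Q1=8.00, Q3=16.00; dissipated=4.000
Op 3: CLOSE 4-1: Q_total=22.67, C_total=7.00, V=3.24; Q4=12.95, Q1=9.71; dissipated=0.857
Op 4: CLOSE 5-3: Q_total=23.33, C_total=8.00, V=2.92; Q5=5.83, Q3=17.50; dissipated=0.750
Total dissipated: 13.774 μJ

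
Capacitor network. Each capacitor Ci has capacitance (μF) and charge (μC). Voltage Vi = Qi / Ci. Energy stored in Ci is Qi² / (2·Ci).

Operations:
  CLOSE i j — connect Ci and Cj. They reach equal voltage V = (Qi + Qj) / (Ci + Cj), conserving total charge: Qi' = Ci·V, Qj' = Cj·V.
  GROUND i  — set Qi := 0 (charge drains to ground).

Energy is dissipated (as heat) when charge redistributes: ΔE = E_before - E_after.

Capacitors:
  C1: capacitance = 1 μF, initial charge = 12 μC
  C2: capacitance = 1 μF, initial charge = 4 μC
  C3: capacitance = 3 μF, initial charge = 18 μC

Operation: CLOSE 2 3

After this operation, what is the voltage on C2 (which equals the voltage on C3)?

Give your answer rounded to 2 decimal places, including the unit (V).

Answer: 5.50 V

Derivation:
Initial: C1(1μF, Q=12μC, V=12.00V), C2(1μF, Q=4μC, V=4.00V), C3(3μF, Q=18μC, V=6.00V)
Op 1: CLOSE 2-3: Q_total=22.00, C_total=4.00, V=5.50; Q2=5.50, Q3=16.50; dissipated=1.500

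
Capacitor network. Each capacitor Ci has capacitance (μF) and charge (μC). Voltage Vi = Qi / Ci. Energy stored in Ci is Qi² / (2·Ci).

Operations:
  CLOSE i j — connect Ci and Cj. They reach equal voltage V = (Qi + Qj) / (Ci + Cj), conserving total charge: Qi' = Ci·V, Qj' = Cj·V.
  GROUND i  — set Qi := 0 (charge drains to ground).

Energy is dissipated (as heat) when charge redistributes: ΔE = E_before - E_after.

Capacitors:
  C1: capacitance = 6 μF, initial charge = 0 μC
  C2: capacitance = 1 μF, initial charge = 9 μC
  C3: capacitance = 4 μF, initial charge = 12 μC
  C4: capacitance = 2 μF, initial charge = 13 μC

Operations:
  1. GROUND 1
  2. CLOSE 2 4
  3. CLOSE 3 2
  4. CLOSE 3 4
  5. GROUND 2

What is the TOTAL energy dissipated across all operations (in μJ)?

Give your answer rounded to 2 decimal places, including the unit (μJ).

Answer: 25.08 μJ

Derivation:
Initial: C1(6μF, Q=0μC, V=0.00V), C2(1μF, Q=9μC, V=9.00V), C3(4μF, Q=12μC, V=3.00V), C4(2μF, Q=13μC, V=6.50V)
Op 1: GROUND 1: Q1=0; energy lost=0.000
Op 2: CLOSE 2-4: Q_total=22.00, C_total=3.00, V=7.33; Q2=7.33, Q4=14.67; dissipated=2.083
Op 3: CLOSE 3-2: Q_total=19.33, C_total=5.00, V=3.87; Q3=15.47, Q2=3.87; dissipated=7.511
Op 4: CLOSE 3-4: Q_total=30.13, C_total=6.00, V=5.02; Q3=20.09, Q4=10.04; dissipated=8.012
Op 5: GROUND 2: Q2=0; energy lost=7.476
Total dissipated: 25.082 μJ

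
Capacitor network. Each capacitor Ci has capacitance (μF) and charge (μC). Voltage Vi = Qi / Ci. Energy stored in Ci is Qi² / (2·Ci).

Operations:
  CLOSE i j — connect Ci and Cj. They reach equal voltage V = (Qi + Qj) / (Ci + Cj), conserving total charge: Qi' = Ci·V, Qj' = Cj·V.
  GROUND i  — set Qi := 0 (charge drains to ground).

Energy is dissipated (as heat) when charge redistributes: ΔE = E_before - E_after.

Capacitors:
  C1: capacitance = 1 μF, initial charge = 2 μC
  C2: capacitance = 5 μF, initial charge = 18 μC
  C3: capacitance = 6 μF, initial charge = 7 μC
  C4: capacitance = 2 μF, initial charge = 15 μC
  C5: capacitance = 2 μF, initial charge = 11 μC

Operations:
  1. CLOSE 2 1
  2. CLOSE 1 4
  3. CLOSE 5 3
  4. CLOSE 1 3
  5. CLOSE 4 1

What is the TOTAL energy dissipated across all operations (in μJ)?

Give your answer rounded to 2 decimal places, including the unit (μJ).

Answer: 30.98 μJ

Derivation:
Initial: C1(1μF, Q=2μC, V=2.00V), C2(5μF, Q=18μC, V=3.60V), C3(6μF, Q=7μC, V=1.17V), C4(2μF, Q=15μC, V=7.50V), C5(2μF, Q=11μC, V=5.50V)
Op 1: CLOSE 2-1: Q_total=20.00, C_total=6.00, V=3.33; Q2=16.67, Q1=3.33; dissipated=1.067
Op 2: CLOSE 1-4: Q_total=18.33, C_total=3.00, V=6.11; Q1=6.11, Q4=12.22; dissipated=5.787
Op 3: CLOSE 5-3: Q_total=18.00, C_total=8.00, V=2.25; Q5=4.50, Q3=13.50; dissipated=14.083
Op 4: CLOSE 1-3: Q_total=19.61, C_total=7.00, V=2.80; Q1=2.80, Q3=16.81; dissipated=6.389
Op 5: CLOSE 4-1: Q_total=15.02, C_total=3.00, V=5.01; Q4=10.02, Q1=5.01; dissipated=3.651
Total dissipated: 30.977 μJ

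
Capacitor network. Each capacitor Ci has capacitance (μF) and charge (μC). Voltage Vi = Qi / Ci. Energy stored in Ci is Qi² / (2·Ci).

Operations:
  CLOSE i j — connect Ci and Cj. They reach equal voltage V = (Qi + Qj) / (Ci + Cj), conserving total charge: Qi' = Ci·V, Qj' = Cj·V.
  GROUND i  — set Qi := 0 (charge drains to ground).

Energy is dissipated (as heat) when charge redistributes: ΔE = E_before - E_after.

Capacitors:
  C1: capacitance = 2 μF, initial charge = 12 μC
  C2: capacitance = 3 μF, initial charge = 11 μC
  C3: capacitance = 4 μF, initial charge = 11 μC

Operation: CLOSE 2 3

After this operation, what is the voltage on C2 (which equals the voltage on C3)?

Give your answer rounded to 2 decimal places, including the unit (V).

Initial: C1(2μF, Q=12μC, V=6.00V), C2(3μF, Q=11μC, V=3.67V), C3(4μF, Q=11μC, V=2.75V)
Op 1: CLOSE 2-3: Q_total=22.00, C_total=7.00, V=3.14; Q2=9.43, Q3=12.57; dissipated=0.720

Answer: 3.14 V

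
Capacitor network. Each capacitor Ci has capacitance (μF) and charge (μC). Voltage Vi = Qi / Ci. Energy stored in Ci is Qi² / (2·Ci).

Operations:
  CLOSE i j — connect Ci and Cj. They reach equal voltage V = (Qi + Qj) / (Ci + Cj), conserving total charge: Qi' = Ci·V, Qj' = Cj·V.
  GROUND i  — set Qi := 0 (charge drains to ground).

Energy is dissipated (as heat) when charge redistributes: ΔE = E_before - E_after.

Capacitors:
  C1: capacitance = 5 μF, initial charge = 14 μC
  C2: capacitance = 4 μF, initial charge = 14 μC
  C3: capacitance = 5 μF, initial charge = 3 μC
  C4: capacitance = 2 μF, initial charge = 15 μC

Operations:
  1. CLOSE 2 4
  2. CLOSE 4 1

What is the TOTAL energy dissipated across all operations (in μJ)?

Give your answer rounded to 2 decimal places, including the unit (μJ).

Initial: C1(5μF, Q=14μC, V=2.80V), C2(4μF, Q=14μC, V=3.50V), C3(5μF, Q=3μC, V=0.60V), C4(2μF, Q=15μC, V=7.50V)
Op 1: CLOSE 2-4: Q_total=29.00, C_total=6.00, V=4.83; Q2=19.33, Q4=9.67; dissipated=10.667
Op 2: CLOSE 4-1: Q_total=23.67, C_total=7.00, V=3.38; Q4=6.76, Q1=16.90; dissipated=2.953
Total dissipated: 13.620 μJ

Answer: 13.62 μJ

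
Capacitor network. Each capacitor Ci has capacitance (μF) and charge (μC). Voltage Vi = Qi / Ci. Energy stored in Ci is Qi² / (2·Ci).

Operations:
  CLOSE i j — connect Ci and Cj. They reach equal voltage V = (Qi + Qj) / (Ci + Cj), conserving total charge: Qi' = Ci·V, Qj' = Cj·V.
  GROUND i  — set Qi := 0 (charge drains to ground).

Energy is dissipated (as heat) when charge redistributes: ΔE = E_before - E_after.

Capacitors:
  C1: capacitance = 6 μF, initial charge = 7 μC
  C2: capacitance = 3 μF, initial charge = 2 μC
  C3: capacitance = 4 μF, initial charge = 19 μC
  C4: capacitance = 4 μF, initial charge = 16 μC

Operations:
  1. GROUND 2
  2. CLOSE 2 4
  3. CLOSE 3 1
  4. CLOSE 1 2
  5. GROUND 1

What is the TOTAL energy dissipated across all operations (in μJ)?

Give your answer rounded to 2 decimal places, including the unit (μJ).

Initial: C1(6μF, Q=7μC, V=1.17V), C2(3μF, Q=2μC, V=0.67V), C3(4μF, Q=19μC, V=4.75V), C4(4μF, Q=16μC, V=4.00V)
Op 1: GROUND 2: Q2=0; energy lost=0.667
Op 2: CLOSE 2-4: Q_total=16.00, C_total=7.00, V=2.29; Q2=6.86, Q4=9.14; dissipated=13.714
Op 3: CLOSE 3-1: Q_total=26.00, C_total=10.00, V=2.60; Q3=10.40, Q1=15.60; dissipated=15.408
Op 4: CLOSE 1-2: Q_total=22.46, C_total=9.00, V=2.50; Q1=14.97, Q2=7.49; dissipated=0.099
Op 5: GROUND 1: Q1=0; energy lost=18.679
Total dissipated: 48.567 μJ

Answer: 48.57 μJ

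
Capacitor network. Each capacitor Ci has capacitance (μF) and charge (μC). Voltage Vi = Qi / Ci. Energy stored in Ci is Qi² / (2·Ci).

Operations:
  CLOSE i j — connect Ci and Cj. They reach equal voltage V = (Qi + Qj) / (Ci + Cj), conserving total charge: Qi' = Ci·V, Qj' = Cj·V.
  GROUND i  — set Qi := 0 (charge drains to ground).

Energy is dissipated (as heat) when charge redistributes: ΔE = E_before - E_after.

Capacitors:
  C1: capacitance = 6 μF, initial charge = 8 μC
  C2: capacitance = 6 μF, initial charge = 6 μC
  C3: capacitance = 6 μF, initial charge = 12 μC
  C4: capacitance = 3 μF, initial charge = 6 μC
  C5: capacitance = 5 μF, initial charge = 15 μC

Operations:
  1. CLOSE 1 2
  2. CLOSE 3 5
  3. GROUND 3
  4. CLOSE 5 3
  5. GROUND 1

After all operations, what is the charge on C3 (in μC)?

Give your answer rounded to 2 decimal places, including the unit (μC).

Answer: 6.69 μC

Derivation:
Initial: C1(6μF, Q=8μC, V=1.33V), C2(6μF, Q=6μC, V=1.00V), C3(6μF, Q=12μC, V=2.00V), C4(3μF, Q=6μC, V=2.00V), C5(5μF, Q=15μC, V=3.00V)
Op 1: CLOSE 1-2: Q_total=14.00, C_total=12.00, V=1.17; Q1=7.00, Q2=7.00; dissipated=0.167
Op 2: CLOSE 3-5: Q_total=27.00, C_total=11.00, V=2.45; Q3=14.73, Q5=12.27; dissipated=1.364
Op 3: GROUND 3: Q3=0; energy lost=18.074
Op 4: CLOSE 5-3: Q_total=12.27, C_total=11.00, V=1.12; Q5=5.58, Q3=6.69; dissipated=8.216
Op 5: GROUND 1: Q1=0; energy lost=4.083
Final charges: Q1=0.00, Q2=7.00, Q3=6.69, Q4=6.00, Q5=5.58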